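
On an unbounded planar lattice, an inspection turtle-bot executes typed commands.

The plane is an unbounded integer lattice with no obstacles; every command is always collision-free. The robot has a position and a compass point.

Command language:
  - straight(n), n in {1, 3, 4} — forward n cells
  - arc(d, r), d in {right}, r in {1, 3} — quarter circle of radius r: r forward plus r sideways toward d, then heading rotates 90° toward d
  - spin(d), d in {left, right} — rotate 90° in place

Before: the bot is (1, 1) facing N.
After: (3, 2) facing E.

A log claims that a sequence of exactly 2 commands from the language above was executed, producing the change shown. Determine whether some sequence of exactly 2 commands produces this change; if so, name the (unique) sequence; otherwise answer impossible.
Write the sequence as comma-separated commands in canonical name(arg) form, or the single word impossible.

key: running straight(1) before arc(right, 1) would end elsewhere — order is forced
from: (1, 1) facing N
[1] after arc(right, 1): (2, 2) facing E
[2] after straight(1): (3, 2) facing E
uniquely the one of 49 2-step routes that fits.

arc(right, 1), straight(1)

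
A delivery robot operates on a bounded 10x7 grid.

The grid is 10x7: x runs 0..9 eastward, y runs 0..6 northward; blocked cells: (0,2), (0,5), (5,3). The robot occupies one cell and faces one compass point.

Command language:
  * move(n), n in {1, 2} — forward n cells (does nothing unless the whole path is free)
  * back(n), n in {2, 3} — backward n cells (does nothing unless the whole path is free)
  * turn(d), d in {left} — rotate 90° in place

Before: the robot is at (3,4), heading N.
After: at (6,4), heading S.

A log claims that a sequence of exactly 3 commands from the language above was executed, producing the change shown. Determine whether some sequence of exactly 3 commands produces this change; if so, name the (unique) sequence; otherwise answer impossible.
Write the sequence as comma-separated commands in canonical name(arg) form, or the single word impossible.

key: cell and facing (now S) both changed — the 3 commands mix motion and turning
start: at (3,4), heading N
t=1 turn(left) ⇒ at (3,4), heading W
t=2 back(3) ⇒ at (6,4), heading W
t=3 turn(left) ⇒ at (6,4), heading S
uniquely the one of 125 3-step routes that fits.

turn(left), back(3), turn(left)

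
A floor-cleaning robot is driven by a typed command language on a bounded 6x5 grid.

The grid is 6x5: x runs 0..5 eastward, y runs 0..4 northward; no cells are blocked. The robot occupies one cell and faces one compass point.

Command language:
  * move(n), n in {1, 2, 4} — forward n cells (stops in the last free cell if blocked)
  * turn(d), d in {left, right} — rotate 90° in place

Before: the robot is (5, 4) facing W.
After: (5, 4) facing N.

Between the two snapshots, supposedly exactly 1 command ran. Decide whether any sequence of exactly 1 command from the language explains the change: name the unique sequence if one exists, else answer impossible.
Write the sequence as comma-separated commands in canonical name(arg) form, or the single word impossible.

key: (5,4) unchanged — the single command moves nothing
t0: (5, 4) facing W
step 1 (turn(right)): (5, 4) facing N
no other 1-command option fits: unique.

turn(right)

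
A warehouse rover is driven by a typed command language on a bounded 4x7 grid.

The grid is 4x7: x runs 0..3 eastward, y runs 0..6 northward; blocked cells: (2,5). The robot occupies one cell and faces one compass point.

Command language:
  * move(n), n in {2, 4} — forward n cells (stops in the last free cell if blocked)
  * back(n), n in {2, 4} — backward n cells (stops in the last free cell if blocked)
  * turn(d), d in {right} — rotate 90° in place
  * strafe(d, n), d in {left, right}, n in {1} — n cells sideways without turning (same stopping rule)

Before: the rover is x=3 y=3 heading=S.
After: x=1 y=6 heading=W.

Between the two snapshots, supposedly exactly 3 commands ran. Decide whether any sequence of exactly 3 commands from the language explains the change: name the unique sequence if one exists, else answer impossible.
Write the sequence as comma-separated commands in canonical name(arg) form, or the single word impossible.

key: back(4) runs into the grid edge before its full distance
from: x=3 y=3 heading=S
step 1 (back(4)): x=3 y=6 heading=S
step 2 (turn(right)): x=3 y=6 heading=W
step 3 (move(2)): x=1 y=6 heading=W
no other 3-command option fits: unique.

back(4), turn(right), move(2)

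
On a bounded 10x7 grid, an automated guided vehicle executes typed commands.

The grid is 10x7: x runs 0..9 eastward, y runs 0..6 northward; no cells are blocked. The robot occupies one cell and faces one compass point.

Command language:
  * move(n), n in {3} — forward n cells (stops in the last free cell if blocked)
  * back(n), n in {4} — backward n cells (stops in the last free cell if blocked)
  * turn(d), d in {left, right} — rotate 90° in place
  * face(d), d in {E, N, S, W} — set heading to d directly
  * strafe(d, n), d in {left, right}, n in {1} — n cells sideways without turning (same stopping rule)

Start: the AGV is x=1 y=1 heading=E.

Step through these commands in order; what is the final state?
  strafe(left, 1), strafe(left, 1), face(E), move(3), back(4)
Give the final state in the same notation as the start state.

t0: x=1 y=1 heading=E
step 1 (strafe(left, 1)): x=1 y=2 heading=E
step 2 (strafe(left, 1)): x=1 y=3 heading=E
step 3 (face(E)): x=1 y=3 heading=E
step 4 (move(3)): x=4 y=3 heading=E
step 5 (back(4)): x=0 y=3 heading=E

x=0 y=3 heading=E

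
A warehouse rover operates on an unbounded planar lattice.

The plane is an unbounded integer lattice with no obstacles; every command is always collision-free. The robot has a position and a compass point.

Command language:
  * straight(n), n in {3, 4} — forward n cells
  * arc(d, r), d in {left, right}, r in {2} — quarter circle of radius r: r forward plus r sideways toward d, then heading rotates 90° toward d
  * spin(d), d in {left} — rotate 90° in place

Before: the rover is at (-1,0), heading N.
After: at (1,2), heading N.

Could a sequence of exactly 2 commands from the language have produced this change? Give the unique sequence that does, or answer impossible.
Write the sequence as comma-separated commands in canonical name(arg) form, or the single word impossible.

key: running spin(left) before arc(right, 2) would end elsewhere — order is forced
initial: at (-1,0), heading N
1. arc(right, 2) → at (1,2), heading E
2. spin(left) → at (1,2), heading N
no other 2-command option fits: unique.

arc(right, 2), spin(left)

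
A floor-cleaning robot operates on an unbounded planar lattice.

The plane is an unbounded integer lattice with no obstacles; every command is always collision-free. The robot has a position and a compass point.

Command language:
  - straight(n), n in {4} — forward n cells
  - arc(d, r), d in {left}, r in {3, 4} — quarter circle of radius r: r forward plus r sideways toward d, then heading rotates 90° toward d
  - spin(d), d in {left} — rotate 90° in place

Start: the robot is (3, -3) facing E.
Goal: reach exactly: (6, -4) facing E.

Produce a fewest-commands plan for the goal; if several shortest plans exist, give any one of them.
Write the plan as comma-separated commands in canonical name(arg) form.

begin: (3, -3) facing E
1. arc(left, 3) → (6, 0) facing N
2. arc(left, 3) → (3, 3) facing W
3. spin(left) → (3, 3) facing S
4. straight(4) → (3, -1) facing S
5. arc(left, 3) → (6, -4) facing E
shorter routes all fall short; 5 is best.

arc(left, 3), arc(left, 3), spin(left), straight(4), arc(left, 3)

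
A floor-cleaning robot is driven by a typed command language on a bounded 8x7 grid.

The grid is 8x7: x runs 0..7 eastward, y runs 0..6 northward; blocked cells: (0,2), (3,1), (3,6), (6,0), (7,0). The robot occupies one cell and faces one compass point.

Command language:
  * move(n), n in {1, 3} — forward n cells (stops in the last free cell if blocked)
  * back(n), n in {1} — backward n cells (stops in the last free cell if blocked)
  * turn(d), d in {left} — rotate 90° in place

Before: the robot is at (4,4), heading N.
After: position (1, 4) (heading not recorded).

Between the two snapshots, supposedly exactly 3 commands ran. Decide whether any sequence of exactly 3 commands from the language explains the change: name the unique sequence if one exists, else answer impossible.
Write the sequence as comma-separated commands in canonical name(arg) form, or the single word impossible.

start: at (4,4), heading N
t=1 turn(left) ⇒ at (4,4), heading W
t=2 move(3) ⇒ at (1,4), heading W
t=3 turn(left) ⇒ at (1,4), heading S
no rival 3-sequence matches.

turn(left), move(3), turn(left)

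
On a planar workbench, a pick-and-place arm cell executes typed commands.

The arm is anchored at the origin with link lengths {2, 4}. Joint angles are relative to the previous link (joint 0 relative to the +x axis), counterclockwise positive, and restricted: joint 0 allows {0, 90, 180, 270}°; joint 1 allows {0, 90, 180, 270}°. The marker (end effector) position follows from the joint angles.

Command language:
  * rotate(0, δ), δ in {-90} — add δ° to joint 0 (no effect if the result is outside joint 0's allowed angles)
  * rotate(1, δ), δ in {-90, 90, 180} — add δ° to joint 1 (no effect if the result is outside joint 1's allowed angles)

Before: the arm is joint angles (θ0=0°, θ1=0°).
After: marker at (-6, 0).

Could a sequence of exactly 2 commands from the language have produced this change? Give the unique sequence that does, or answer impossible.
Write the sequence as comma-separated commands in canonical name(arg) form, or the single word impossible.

t0: joint angles (θ0=0°, θ1=0°)
1. rotate(0, -90) → joint angles (θ0=270°, θ1=0°)
2. rotate(0, -90) → joint angles (θ0=180°, θ1=0°)
uniquely the one of 16 2-step routes that fits.

rotate(0, -90), rotate(0, -90)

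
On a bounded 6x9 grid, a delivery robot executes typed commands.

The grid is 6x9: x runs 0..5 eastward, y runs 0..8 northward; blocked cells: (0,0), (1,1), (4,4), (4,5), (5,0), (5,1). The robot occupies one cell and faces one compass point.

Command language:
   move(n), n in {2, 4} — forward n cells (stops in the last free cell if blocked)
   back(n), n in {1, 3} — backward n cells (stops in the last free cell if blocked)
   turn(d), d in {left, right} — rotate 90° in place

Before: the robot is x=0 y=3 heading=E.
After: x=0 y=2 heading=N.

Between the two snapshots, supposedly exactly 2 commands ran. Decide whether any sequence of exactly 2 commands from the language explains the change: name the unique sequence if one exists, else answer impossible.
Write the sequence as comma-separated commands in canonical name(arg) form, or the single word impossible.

key: running back(1) before turn(left) would end elsewhere — order is forced
from: x=0 y=3 heading=E
step 1 (turn(left)): x=0 y=3 heading=N
step 2 (back(1)): x=0 y=2 heading=N
no other 2-command option fits: unique.

turn(left), back(1)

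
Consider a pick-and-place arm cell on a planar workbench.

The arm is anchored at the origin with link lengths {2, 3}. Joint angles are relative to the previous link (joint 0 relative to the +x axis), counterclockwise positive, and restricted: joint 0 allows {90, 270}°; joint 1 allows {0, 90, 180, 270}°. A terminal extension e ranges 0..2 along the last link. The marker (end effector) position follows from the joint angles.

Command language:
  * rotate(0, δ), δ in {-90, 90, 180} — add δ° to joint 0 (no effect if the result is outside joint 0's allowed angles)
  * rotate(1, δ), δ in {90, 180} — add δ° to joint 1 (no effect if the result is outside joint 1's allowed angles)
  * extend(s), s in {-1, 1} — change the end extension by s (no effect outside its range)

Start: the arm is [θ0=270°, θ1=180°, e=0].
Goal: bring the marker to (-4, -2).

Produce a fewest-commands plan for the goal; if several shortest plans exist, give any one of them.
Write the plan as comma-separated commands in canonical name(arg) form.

extend(1), rotate(1, 90)

start: [θ0=270°, θ1=180°, e=0]
step 1 (extend(1)): [θ0=270°, θ1=180°, e=1]
step 2 (rotate(1, 90)): [θ0=270°, θ1=270°, e=1]
no 1-step plan works, so 2 is optimal.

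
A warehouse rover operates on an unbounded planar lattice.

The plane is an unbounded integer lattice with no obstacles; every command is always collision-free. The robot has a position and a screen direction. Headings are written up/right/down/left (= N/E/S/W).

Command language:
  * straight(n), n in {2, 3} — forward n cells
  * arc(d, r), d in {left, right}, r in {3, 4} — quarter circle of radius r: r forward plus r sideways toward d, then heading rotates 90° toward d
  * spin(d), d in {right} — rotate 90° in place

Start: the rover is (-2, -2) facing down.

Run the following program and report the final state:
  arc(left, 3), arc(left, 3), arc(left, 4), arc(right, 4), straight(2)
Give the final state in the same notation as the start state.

start: (-2, -2) facing down
t=1 arc(left, 3) ⇒ (1, -5) facing right
t=2 arc(left, 3) ⇒ (4, -2) facing up
t=3 arc(left, 4) ⇒ (0, 2) facing left
t=4 arc(right, 4) ⇒ (-4, 6) facing up
t=5 straight(2) ⇒ (-4, 8) facing up

(-4, 8) facing up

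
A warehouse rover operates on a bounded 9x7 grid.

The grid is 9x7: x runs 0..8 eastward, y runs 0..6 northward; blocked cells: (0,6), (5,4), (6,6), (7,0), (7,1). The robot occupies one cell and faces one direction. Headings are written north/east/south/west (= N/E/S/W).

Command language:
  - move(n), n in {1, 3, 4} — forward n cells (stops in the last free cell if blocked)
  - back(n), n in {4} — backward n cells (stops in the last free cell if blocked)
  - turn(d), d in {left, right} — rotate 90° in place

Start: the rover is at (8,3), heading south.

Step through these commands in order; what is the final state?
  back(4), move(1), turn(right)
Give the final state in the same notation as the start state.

begin: at (8,3), heading south
t=1 back(4) ⇒ at (8,6), heading south
t=2 move(1) ⇒ at (8,5), heading south
t=3 turn(right) ⇒ at (8,5), heading west

at (8,5), heading west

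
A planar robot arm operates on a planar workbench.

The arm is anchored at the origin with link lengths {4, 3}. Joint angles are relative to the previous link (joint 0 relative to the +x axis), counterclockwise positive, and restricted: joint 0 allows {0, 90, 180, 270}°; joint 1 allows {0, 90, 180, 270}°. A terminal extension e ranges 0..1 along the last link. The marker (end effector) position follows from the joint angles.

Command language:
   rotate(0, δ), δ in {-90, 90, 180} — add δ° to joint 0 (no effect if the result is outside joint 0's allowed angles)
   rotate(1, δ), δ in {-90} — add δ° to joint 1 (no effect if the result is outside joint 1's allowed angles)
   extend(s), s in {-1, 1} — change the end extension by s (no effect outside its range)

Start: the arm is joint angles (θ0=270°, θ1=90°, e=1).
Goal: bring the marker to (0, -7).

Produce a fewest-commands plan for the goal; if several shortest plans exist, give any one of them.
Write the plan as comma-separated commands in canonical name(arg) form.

rotate(1, -90), extend(-1)

from: joint angles (θ0=270°, θ1=90°, e=1)
1. rotate(1, -90) → joint angles (θ0=270°, θ1=0°, e=1)
2. extend(-1) → joint angles (θ0=270°, θ1=0°, e=0)
shorter routes all fall short; 2 is best.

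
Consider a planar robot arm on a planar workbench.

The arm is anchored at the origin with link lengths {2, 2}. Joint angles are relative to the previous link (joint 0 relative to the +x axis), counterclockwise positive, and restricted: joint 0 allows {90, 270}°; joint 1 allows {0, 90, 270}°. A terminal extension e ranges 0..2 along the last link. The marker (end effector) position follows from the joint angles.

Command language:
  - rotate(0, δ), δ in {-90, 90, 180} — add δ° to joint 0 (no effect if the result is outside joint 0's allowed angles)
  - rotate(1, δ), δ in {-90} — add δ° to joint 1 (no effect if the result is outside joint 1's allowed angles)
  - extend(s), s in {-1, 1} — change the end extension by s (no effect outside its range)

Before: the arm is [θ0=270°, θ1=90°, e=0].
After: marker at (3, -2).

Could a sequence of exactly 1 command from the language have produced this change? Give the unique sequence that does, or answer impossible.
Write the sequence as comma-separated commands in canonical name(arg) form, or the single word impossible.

extend(1)

start: [θ0=270°, θ1=90°, e=0]
1. extend(1) → [θ0=270°, θ1=90°, e=1]
uniquely the one of 6 1-step routes that fits.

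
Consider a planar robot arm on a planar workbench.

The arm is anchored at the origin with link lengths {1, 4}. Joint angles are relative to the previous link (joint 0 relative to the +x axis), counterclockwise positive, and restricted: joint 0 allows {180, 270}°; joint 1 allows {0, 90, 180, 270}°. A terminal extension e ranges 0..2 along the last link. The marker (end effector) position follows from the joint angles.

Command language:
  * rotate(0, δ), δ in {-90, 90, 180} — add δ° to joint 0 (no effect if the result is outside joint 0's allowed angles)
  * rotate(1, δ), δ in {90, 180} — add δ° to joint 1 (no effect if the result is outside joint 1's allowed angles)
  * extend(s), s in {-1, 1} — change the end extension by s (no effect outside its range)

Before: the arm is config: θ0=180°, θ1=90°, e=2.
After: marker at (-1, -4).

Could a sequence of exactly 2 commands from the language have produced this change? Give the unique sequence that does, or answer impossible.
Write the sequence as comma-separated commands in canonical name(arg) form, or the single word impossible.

extend(-1), extend(-1)

begin: config: θ0=180°, θ1=90°, e=2
[1] after extend(-1): config: θ0=180°, θ1=90°, e=1
[2] after extend(-1): config: θ0=180°, θ1=90°, e=0
no other 2-command option fits: unique.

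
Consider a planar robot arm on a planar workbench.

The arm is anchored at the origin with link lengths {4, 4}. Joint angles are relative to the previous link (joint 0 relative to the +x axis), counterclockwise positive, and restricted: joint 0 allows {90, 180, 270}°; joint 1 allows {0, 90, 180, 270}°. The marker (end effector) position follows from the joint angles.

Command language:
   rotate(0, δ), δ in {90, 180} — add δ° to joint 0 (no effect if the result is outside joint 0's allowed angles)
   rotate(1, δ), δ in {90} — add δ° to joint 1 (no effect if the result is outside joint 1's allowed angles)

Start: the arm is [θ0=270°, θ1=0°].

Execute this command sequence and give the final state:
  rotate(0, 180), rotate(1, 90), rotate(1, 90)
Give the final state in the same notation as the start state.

[θ0=90°, θ1=180°]

begin: [θ0=270°, θ1=0°]
1. rotate(0, 180) → [θ0=90°, θ1=0°]
2. rotate(1, 90) → [θ0=90°, θ1=90°]
3. rotate(1, 90) → [θ0=90°, θ1=180°]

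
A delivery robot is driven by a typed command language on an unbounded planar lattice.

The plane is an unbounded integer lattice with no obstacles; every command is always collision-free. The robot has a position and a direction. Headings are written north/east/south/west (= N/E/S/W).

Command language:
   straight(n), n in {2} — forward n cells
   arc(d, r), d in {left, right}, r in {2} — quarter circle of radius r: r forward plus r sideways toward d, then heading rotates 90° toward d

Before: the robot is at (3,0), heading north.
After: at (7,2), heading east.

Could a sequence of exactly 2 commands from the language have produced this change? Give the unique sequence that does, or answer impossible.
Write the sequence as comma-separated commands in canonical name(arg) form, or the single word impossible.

key: cell and facing (now E) both changed — the 2 commands mix motion and turning
from: at (3,0), heading north
t=1 arc(right, 2) ⇒ at (5,2), heading east
t=2 straight(2) ⇒ at (7,2), heading east
uniquely the one of 9 2-step routes that fits.

arc(right, 2), straight(2)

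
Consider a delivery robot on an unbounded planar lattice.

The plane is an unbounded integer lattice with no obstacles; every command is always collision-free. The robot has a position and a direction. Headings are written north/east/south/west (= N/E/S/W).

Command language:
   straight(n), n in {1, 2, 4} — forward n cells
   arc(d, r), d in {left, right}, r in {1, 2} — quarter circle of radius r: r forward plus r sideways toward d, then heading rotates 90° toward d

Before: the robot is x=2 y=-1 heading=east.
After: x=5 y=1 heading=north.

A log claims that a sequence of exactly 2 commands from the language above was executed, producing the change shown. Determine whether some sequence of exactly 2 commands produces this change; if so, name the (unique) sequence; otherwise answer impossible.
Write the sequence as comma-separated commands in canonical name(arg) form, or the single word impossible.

key: order matters: swapping straight(1) and arc(left, 2) lands elsewhere
from: x=2 y=-1 heading=east
1. straight(1) → x=3 y=-1 heading=east
2. arc(left, 2) → x=5 y=1 heading=north
uniquely the one of 49 2-step routes that fits.

straight(1), arc(left, 2)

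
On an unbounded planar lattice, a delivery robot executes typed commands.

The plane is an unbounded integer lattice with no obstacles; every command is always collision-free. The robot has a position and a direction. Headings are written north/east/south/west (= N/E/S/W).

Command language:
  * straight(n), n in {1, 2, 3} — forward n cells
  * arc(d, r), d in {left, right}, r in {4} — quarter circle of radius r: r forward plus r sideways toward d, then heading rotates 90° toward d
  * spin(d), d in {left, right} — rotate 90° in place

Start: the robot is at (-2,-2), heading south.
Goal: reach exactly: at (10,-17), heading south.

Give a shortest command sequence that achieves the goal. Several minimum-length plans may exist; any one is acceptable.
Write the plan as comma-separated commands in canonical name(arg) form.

straight(3), arc(left, 4), arc(right, 4), arc(left, 4), spin(right)

begin: at (-2,-2), heading south
step 1 (straight(3)): at (-2,-5), heading south
step 2 (arc(left, 4)): at (2,-9), heading east
step 3 (arc(right, 4)): at (6,-13), heading south
step 4 (arc(left, 4)): at (10,-17), heading east
step 5 (spin(right)): at (10,-17), heading south
nothing shorter than 5 reaches the goal.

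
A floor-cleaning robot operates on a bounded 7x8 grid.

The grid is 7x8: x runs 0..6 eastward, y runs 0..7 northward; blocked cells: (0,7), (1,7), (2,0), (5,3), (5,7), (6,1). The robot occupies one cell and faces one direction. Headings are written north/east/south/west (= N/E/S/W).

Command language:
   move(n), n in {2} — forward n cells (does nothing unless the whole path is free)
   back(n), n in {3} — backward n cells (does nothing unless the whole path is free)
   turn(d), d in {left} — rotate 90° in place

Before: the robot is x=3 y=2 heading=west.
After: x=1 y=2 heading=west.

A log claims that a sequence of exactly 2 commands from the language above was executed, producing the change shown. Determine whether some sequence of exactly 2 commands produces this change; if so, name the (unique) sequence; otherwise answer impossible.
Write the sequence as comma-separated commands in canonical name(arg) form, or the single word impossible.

move(2), move(2)

key: the second move(2) would leave the grid, so it does nothing
initial: x=3 y=2 heading=west
t=1 move(2) ⇒ x=1 y=2 heading=west
t=2 move(2) ⇒ x=1 y=2 heading=west
no rival 2-sequence matches.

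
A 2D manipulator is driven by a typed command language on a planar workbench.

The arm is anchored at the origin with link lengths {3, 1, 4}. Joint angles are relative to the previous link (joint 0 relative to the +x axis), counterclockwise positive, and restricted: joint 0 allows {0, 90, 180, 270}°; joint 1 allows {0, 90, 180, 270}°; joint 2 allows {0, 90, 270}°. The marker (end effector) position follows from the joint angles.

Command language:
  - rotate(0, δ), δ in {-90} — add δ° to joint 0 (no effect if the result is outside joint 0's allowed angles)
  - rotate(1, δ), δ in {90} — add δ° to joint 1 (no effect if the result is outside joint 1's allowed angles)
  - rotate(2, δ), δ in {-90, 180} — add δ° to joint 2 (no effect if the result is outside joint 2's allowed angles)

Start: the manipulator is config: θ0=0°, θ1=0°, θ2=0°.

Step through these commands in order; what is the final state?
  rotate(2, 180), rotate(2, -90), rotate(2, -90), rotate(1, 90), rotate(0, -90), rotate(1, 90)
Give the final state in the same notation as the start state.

begin: config: θ0=0°, θ1=0°, θ2=0°
t=1 rotate(2, 180) ⇒ config: θ0=0°, θ1=0°, θ2=0°
t=2 rotate(2, -90) ⇒ config: θ0=0°, θ1=0°, θ2=270°
t=3 rotate(2, -90) ⇒ config: θ0=0°, θ1=0°, θ2=270°
t=4 rotate(1, 90) ⇒ config: θ0=0°, θ1=90°, θ2=270°
t=5 rotate(0, -90) ⇒ config: θ0=270°, θ1=90°, θ2=270°
t=6 rotate(1, 90) ⇒ config: θ0=270°, θ1=180°, θ2=270°

config: θ0=270°, θ1=180°, θ2=270°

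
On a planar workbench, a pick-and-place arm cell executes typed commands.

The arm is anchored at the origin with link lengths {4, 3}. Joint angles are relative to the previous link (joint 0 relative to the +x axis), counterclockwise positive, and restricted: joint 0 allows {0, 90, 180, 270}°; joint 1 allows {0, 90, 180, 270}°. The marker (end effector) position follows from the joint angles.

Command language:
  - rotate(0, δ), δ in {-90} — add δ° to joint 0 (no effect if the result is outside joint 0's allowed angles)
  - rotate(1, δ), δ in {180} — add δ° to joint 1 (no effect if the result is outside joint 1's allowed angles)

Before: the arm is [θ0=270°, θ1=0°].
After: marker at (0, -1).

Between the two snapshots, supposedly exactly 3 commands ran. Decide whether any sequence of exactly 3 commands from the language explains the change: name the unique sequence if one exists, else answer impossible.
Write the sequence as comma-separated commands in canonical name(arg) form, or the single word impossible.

t0: [θ0=270°, θ1=0°]
step 1 (rotate(1, 180)): [θ0=270°, θ1=180°]
step 2 (rotate(1, 180)): [θ0=270°, θ1=0°]
step 3 (rotate(1, 180)): [θ0=270°, θ1=180°]
all 8 alternatives checked — unique.

rotate(1, 180), rotate(1, 180), rotate(1, 180)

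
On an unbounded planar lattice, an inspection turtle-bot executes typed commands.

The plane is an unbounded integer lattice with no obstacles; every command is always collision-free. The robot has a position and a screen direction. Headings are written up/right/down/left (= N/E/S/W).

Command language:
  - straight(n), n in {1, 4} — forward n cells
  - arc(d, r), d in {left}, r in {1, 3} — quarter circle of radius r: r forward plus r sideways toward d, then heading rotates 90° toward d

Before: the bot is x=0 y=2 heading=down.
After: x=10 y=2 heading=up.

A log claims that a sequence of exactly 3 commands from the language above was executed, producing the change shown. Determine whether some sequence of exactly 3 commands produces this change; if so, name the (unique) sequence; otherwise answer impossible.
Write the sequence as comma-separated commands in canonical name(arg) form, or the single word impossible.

arc(left, 3), straight(4), arc(left, 3)

key: position moved to (10,2) AND the heading swung to N — translation plus rotation needed
initial: x=0 y=2 heading=down
1. arc(left, 3) → x=3 y=-1 heading=right
2. straight(4) → x=7 y=-1 heading=right
3. arc(left, 3) → x=10 y=2 heading=up
all 64 alternatives checked — unique.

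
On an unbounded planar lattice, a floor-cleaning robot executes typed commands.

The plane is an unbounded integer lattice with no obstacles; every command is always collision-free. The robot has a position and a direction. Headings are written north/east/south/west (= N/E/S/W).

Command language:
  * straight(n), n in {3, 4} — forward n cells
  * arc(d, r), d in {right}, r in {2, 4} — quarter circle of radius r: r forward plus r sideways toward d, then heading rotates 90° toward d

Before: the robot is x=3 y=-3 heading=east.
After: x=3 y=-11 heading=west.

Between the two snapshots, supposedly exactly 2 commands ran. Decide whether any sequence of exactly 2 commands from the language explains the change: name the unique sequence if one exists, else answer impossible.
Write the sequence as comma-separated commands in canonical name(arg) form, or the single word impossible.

key: position moved to (3,-11) AND the heading swung to W — translation plus rotation needed
initial: x=3 y=-3 heading=east
step 1 (arc(right, 4)): x=7 y=-7 heading=south
step 2 (arc(right, 4)): x=3 y=-11 heading=west
no rival 2-sequence matches.

arc(right, 4), arc(right, 4)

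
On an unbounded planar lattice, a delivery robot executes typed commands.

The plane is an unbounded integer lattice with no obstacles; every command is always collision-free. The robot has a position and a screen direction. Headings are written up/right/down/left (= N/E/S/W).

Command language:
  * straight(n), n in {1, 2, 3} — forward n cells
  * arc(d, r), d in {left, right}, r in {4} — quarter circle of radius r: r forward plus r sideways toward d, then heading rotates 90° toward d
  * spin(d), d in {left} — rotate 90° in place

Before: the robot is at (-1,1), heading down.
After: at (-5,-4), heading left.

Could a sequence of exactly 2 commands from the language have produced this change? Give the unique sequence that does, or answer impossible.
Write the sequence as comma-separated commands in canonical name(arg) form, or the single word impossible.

key: position moved to (-5,-4) AND the heading swung to W — translation plus rotation needed
start: at (-1,1), heading down
t=1 straight(1) ⇒ at (-1,0), heading down
t=2 arc(right, 4) ⇒ at (-5,-4), heading left
no other 2-command option fits: unique.

straight(1), arc(right, 4)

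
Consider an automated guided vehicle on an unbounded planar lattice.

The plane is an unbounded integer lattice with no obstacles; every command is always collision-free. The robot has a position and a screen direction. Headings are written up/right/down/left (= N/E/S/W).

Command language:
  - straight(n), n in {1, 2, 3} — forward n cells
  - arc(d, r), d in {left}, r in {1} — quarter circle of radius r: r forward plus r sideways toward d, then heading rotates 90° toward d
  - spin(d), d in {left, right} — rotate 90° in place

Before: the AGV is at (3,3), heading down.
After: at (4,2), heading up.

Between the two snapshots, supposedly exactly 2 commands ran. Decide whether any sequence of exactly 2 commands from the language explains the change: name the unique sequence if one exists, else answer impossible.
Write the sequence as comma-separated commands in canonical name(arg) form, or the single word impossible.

key: order matters: swapping arc(left, 1) and spin(left) lands elsewhere
from: at (3,3), heading down
1. arc(left, 1) → at (4,2), heading right
2. spin(left) → at (4,2), heading up
no rival 2-sequence matches.

arc(left, 1), spin(left)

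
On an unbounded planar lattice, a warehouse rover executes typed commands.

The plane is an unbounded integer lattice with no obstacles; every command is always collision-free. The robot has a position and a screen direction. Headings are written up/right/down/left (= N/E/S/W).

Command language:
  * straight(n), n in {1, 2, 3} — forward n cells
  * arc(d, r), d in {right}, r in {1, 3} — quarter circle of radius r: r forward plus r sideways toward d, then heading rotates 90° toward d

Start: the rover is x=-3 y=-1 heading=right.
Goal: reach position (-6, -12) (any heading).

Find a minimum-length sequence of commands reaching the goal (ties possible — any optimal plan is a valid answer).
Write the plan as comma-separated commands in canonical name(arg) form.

arc(right, 3), straight(3), straight(2), arc(right, 3), straight(3)

begin: x=-3 y=-1 heading=right
t=1 arc(right, 3) ⇒ x=0 y=-4 heading=down
t=2 straight(3) ⇒ x=0 y=-7 heading=down
t=3 straight(2) ⇒ x=0 y=-9 heading=down
t=4 arc(right, 3) ⇒ x=-3 y=-12 heading=left
t=5 straight(3) ⇒ x=-6 y=-12 heading=left
minimal: 5 command(s), checked below 5.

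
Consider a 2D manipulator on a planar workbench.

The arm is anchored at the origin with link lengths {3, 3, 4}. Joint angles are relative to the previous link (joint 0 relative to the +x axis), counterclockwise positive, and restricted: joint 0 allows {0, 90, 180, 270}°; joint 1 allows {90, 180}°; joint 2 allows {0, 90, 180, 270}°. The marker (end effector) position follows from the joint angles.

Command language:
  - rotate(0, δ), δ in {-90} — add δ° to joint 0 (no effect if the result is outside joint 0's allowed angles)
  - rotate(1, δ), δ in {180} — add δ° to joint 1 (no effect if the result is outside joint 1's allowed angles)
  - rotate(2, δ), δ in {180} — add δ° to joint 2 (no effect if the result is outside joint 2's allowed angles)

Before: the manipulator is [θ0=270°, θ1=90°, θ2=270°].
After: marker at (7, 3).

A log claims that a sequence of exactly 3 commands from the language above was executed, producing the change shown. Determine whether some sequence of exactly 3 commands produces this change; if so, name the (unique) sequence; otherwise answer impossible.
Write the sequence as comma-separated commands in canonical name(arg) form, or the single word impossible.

rotate(0, -90), rotate(0, -90), rotate(0, -90)

begin: [θ0=270°, θ1=90°, θ2=270°]
step 1 (rotate(0, -90)): [θ0=180°, θ1=90°, θ2=270°]
step 2 (rotate(0, -90)): [θ0=90°, θ1=90°, θ2=270°]
step 3 (rotate(0, -90)): [θ0=0°, θ1=90°, θ2=270°]
no other 3-command option fits: unique.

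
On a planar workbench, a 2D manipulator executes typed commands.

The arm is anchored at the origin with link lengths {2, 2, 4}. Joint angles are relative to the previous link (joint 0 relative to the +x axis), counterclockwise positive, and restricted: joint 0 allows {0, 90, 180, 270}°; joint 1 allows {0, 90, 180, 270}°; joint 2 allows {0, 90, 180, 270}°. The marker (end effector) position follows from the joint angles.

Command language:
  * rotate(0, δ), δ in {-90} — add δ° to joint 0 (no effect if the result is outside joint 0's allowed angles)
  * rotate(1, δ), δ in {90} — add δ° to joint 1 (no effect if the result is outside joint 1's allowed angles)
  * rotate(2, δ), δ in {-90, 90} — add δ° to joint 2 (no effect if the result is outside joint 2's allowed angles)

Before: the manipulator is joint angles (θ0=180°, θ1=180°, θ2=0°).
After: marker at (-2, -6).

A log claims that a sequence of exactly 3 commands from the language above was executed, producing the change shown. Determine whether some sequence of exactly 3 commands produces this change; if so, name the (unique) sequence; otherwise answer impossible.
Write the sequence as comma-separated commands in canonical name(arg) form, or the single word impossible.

from: joint angles (θ0=180°, θ1=180°, θ2=0°)
[1] after rotate(1, 90): joint angles (θ0=180°, θ1=270°, θ2=0°)
[2] after rotate(1, 90): joint angles (θ0=180°, θ1=0°, θ2=0°)
[3] after rotate(1, 90): joint angles (θ0=180°, θ1=90°, θ2=0°)
no other 3-command option fits: unique.

rotate(1, 90), rotate(1, 90), rotate(1, 90)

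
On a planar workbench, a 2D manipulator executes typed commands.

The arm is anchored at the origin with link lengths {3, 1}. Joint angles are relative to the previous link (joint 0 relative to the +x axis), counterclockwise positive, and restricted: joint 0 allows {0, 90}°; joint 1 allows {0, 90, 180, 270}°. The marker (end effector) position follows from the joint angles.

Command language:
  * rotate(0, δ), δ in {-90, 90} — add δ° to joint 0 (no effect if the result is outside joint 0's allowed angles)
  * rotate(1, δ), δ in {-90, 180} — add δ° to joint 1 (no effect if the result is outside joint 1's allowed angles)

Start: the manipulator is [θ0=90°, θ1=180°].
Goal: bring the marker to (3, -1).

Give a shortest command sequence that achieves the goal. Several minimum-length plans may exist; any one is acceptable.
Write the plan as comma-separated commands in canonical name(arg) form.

rotate(0, -90), rotate(1, 180), rotate(1, -90)

begin: [θ0=90°, θ1=180°]
t=1 rotate(0, -90) ⇒ [θ0=0°, θ1=180°]
t=2 rotate(1, 180) ⇒ [θ0=0°, θ1=0°]
t=3 rotate(1, -90) ⇒ [θ0=0°, θ1=270°]
nothing shorter than 3 reaches the goal.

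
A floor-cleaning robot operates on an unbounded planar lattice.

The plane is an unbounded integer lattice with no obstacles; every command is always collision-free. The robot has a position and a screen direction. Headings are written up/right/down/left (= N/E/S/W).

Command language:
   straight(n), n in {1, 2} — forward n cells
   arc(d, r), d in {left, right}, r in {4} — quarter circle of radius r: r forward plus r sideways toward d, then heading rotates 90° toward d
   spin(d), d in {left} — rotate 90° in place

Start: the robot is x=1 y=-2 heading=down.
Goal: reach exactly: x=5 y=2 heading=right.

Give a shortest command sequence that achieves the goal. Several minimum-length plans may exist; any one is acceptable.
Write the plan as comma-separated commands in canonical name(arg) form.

spin(left), spin(left), arc(right, 4)

from: x=1 y=-2 heading=down
[1] after spin(left): x=1 y=-2 heading=right
[2] after spin(left): x=1 y=-2 heading=up
[3] after arc(right, 4): x=5 y=2 heading=right
minimal: 3 command(s), checked below 3.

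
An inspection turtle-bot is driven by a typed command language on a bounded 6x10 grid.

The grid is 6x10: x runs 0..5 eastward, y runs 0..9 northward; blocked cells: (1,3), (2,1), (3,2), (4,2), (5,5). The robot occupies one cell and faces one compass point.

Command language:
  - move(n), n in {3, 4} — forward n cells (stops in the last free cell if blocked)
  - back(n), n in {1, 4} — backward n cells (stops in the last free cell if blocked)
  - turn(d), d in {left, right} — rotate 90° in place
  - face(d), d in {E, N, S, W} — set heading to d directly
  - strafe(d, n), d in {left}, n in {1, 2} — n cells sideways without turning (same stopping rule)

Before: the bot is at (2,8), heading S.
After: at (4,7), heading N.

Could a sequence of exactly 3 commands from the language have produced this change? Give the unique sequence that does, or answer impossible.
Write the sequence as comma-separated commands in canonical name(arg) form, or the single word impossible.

strafe(left, 2), face(N), back(1)

key: position moved to (4,7) AND the heading swung to N — translation plus rotation needed
start: at (2,8), heading S
t=1 strafe(left, 2) ⇒ at (4,8), heading S
t=2 face(N) ⇒ at (4,8), heading N
t=3 back(1) ⇒ at (4,7), heading N
no rival 3-sequence matches.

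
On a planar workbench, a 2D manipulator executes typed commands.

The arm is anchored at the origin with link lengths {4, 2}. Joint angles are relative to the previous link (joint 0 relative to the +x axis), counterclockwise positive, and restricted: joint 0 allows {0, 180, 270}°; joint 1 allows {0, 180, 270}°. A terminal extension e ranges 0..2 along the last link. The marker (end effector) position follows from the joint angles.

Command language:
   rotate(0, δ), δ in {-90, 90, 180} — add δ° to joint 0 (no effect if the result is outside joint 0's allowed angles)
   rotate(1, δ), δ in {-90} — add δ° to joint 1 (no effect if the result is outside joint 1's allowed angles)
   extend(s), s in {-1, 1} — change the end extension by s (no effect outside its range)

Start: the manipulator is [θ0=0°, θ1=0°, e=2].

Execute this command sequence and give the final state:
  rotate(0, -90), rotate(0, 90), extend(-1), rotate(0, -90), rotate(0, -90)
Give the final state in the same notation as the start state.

[θ0=180°, θ1=0°, e=1]

initial: [θ0=0°, θ1=0°, e=2]
1. rotate(0, -90) → [θ0=270°, θ1=0°, e=2]
2. rotate(0, 90) → [θ0=0°, θ1=0°, e=2]
3. extend(-1) → [θ0=0°, θ1=0°, e=1]
4. rotate(0, -90) → [θ0=270°, θ1=0°, e=1]
5. rotate(0, -90) → [θ0=180°, θ1=0°, e=1]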